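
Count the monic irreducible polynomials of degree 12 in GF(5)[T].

The number of monic irreducibles of degree 12 over GF(5) is (1/12)·Σ_{d∣12} μ(12/d) 5^d.
Divisors of 12: 1, 2, 3, 4, 6, 12; μ(12/d) for each: 0, 1, 0, -1, -1, 1.
Σ = 5^2 − 5^4 − 5^6 + 5^12 = 244124400.
N = 244124400/12 = 20343700.

20343700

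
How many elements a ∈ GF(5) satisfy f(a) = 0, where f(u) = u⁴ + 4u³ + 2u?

Evaluate at each of the 5 elements of GF(5):
f(0) = 0 → root; f(1) = 2; f(2) = 2; f(3) = 0 → root; f(4) = 0 → root.
Roots: {0, 3, 4}.

3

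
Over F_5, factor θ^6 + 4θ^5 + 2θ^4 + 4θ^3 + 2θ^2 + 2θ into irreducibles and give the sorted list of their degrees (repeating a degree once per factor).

1, 1, 1, 1, 2

Write f(θ) = θ^6 + 4θ^5 + 2θ^4 + 4θ^3 + 2θ^2 + 2θ.
Roots in F_5: f(0) = 0 → root; f(1) = 0 → root; f(2) = 3; f(3) = 0 → root; f(4) = 0 → root.
Linear factors from roots: (θ), (θ + 4), (θ + 2), (θ + 1).
Complete factorization: f(θ) = (θ)·(θ + 1)·(θ + 2)·(θ + 4)·(θ^2 + 2θ + 4).
Factor degrees with multiplicity: 1 + 1 + 1 + 1 + 2 = 6.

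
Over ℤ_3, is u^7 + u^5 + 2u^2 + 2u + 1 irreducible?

Yes

Write P(u) = u^7 + u^5 + 2u^2 + 2u + 1.
Check for roots in ℤ_3: P(0) = 1; P(1) = 1; P(2) = 2.
No roots, so no linear factors.
Monic irreducibles of degree 2 over GF(3): u^2 + 1, u^2 + u + 2, u^2 + 2u + 2.
None of them divide P (all give nonzero remainder).
Degree-3 irreducible divisors: test the 8 monic irreducibles of degree 3 over GF(3).
None of them divide P (all give nonzero remainder).
No irreducible factor of degree ≤ 3 exists, so P is irreducible over GF(3).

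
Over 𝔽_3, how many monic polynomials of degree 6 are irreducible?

Gauss's count: N_{3}(6) = (1/6) Σ_{d|6} μ(6/d)·3^d.
Divisors of 6: 1, 2, 3, 6; μ(6/d) for each: 1, -1, -1, 1.
Σ = 3^1 − 3^2 − 3^3 + 3^6 = 696.
N = 696/6 = 116.

116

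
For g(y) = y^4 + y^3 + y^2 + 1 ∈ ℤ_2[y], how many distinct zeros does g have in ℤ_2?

1

Evaluate at each of the 2 elements of ℤ_2:
g(0) = 1; g(1) = 0 → root.
Roots: {1}.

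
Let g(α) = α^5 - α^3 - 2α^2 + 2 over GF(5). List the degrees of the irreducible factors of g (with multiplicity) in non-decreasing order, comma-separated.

Roots in GF(5): g(0) = 2; g(1) = 0 → root; g(2) = 3; g(3) = 0 → root; g(4) = 0 → root.
Linear factors from roots: (α - 1), (α + 2), (α + 1).
Complete factorization: g(α) = (α + 1)·(α + 2)·(α - 1)·(α^2 - 2α - 1).
Factor degrees with multiplicity: 1 + 1 + 1 + 2 = 5.

1, 1, 1, 2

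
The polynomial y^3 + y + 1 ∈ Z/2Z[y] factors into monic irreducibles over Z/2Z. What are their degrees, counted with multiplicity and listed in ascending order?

3

Write g(y) = y^3 + y + 1.
Roots in Z/2Z: g(0) = 1; g(1) = 1.
Complete factorization: g(y) = (y^3 + y + 1).
Factor degrees with multiplicity: 3 = 3.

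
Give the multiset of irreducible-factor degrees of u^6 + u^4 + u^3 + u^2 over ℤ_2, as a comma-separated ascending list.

1, 1, 1, 3

Write g(u) = u^6 + u^4 + u^3 + u^2.
Roots in ℤ_2: g(0) = 0 → root; g(1) = 0 → root.
Linear factors from roots: (u), (u + 1).
Complete factorization: g(u) = (u + 1)·(u)^2·(u^3 + u^2 + 1).
Factor degrees with multiplicity: 1 + 1 + 1 + 3 = 6.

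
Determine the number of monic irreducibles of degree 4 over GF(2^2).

60

By the necklace-counting formula, N_4(4) = (1/4) Σ_{d|4} μ(4/d)·4^d.
Divisors of 4: 1, 2, 4; μ(4/d) for each: 0, -1, 1.
Σ = − 4^2 + 4^4 = 240.
N = 240/4 = 60.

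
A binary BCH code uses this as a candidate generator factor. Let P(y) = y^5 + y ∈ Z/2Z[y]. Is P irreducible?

Check for roots in Z/2Z: P(0) = 0 → root; P(1) = 0 → root.
P(0) = 0, so (y) divides P(y); P is reducible.

No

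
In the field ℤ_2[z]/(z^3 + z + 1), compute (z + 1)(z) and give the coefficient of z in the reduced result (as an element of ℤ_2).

Multiply in ℤ_2[z]: (z + 1)·(z) = z^2 + z.
Reduced: z^2 + z.

1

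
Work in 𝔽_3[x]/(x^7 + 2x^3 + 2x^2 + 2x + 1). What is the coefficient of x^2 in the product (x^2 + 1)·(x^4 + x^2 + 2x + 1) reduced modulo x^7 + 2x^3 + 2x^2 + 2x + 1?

Multiply in 𝔽_3[x]: (x^2 + 1)·(x^4 + x^2 + 2x + 1) = x^6 + 2x^4 + 2x^3 + 2x^2 + 2x + 1.
Reduced: x^6 + 2x^4 + 2x^3 + 2x^2 + 2x + 1.

2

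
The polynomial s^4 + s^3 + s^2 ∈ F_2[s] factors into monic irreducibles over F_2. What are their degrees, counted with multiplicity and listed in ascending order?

Write h(s) = s^4 + s^3 + s^2.
Roots in F_2: h(0) = 0 → root; h(1) = 1.
Linear factors from roots: (s).
Complete factorization: h(s) = (s)^2·(s^2 + s + 1).
Factor degrees with multiplicity: 1 + 1 + 2 = 4.

1, 1, 2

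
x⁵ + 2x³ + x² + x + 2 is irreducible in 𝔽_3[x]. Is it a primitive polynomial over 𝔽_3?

No

Write f(x) = x⁵ + 2x³ + x² + x + 2.
|GF(3^5)^×| = 3^5 − 1 = 242. Prime factorization: 242 = 2·11^2.
f is primitive ⇔ x has order 242 in GF(3)[x]/(f), i.e. x^(242/q) ≠ 1 for each prime q | 242.
x^(121) mod f = 1
x^(22) mod f = 2x³ + x².
Since x^(121) = 1, the order of x divides 121 < 242; not primitive.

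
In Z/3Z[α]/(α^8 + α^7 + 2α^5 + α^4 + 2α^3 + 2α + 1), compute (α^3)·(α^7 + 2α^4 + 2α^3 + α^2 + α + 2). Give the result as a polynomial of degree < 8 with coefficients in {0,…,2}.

Multiply in Z/3Z[α]: (α^3)·(α^7 + 2α^4 + 2α^3 + α^2 + α + 2) = α^10 + 2α^7 + 2α^6 + α^5 + α^4 + 2α^3.
Reduce using α^8 ≡ 2α^7 + α^5 + 2α^4 + α^3 + α + 2 (mod α^8 + α^7 + 2α^5 + α^4 + 2α^3 + 2α + 1).
Reduced: 2α^7 + α^5 + 2α^4 + α^3 + α^2 + 2α + 2.

2α^7 + α^5 + 2α^4 + α^3 + α^2 + 2α + 2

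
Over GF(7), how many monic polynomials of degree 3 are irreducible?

Gauss's count: N_{7}(3) = (1/3) Σ_{d|3} μ(3/d)·7^d.
Divisors of 3: 1, 3; μ(3/d) for each: -1, 1.
Σ = − 7^1 + 7^3 = 336.
N = 336/3 = 112.

112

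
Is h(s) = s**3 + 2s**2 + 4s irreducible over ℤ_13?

No

Check each element of ℤ_13 for a root: h(0)=0, h(1)=7, h(2)=11, h(3)=5, h(4)=8, h(5)=0, h(6)=0, h(7)=1, h(8)=9, h(9)=4, h(10)=5, h(11)=5, h(12)=10.
h(0) = 0, so (s) divides h(s); h is reducible.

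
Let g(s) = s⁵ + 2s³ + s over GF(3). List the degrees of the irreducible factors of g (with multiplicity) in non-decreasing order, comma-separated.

Roots in GF(3): g(0) = 0 → root; g(1) = 1; g(2) = 2.
Linear factors from roots: (s).
Complete factorization: g(s) = (s)·(s² + 1)^2.
Factor degrees with multiplicity: 1 + 2 + 2 = 5.

1, 2, 2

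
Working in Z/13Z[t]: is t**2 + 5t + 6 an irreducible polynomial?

No

Write h(t) = t**2 + 5t + 6.
Check each element of Z/13Z for a root: h(0)=6, h(1)=12, h(2)=7, h(3)=4, h(4)=3, h(5)=4, h(6)=7, h(7)=12, h(8)=6, h(9)=2, h(10)=0, h(11)=0, h(12)=2.
h(10) = 0, so (t − 10) divides h(t); h is reducible.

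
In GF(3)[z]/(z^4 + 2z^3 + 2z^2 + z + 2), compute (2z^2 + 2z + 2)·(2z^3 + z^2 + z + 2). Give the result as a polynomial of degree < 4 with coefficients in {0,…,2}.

Multiply in GF(3)[z]: (2z^2 + 2z + 2)·(2z^3 + z^2 + z + 2) = z^5 + 2z^3 + 2z^2 + 1.
Reduce using z^4 ≡ z^3 + z^2 + 2z + 1 (mod z^4 + 2z^3 + 2z^2 + z + 2).
Reduced: z^3 + 2z^2 + 2.

z^3 + 2z^2 + 2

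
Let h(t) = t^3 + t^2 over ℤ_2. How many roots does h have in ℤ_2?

Evaluate at each of the 2 elements of ℤ_2:
h(0) = 0 → root; h(1) = 0 → root.
Roots: {0, 1}.

2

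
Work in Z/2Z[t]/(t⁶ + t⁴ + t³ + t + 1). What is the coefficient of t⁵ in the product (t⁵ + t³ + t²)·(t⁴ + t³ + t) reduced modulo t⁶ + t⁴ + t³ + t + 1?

Multiply in Z/2Z[t]: (t⁵ + t³ + t²)·(t⁴ + t³ + t) = t⁹ + t⁸ + t⁷ + t⁶ + t⁵ + t⁴ + t³.
Reduce using t⁶ ≡ t⁴ + t³ + t + 1 (mod t⁶ + t⁴ + t³ + t + 1).
Reduced: t⁴ + t² + t + 1.

0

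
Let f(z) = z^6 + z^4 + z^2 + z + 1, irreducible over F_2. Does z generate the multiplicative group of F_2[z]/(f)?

No

|GF(2^6)^×| = 2^6 − 1 = 63. Prime factorization: 63 = 3^2·7.
f is primitive ⇔ z has order 63 in GF(2)[z]/(f), i.e. z^(63/q) ≠ 1 for each prime q | 63.
z^(21) mod f = 1
z^(9) mod f = z^4 + z^2 + z.
Since z^(21) = 1, the order of z divides 21 < 63; not primitive.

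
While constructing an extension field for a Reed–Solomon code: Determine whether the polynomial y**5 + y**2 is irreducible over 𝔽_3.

No

Write P(y) = y**5 + y**2.
Check for roots in 𝔽_3: P(0) = 0 → root; P(1) = 2; P(2) = 0 → root.
P(0) = 0, so (y) divides P(y); P is reducible.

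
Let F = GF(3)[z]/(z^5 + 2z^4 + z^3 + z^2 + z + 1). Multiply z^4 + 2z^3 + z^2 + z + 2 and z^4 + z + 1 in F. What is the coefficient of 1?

Multiply in GF(3)[z]: (z^4 + 2z^3 + z^2 + z + 2)·(z^4 + z + 1) = z^8 + 2z^7 + z^6 + 2z^5 + 2z^4 + 2z^2 + 2.
Reduce using z^5 ≡ z^4 + 2z^3 + 2z^2 + 2z + 2 (mod z^5 + 2z^4 + z^3 + z^2 + z + 1).
Reduced: 2z^4 + z^3 + z^2 + 2z + 1.

1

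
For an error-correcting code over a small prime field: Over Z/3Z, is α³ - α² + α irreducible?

Write g(α) = α³ - α² + α.
Check for roots in Z/3Z: g(0) = 0 → root; g(1) = 1; g(2) = 0 → root.
g(0) = 0, so (α) divides g(α); g is reducible.

No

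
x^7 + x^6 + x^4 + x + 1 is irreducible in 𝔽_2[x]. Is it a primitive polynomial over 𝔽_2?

Yes

Write f(x) = x^7 + x^6 + x^4 + x + 1.
|GF(2^7)^×| = 2^7 − 1 = 127. Prime factorization: 127 = 127.
f is primitive ⇔ x has order 127 in GF(2)[x]/(f), i.e. x^(127/q) ≠ 1 for each prime q | 127.
x^(1) mod f = x.
None equal 1, so x has full order 127; f is primitive.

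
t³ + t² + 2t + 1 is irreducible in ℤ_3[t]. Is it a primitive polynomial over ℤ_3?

Yes

Write f(t) = t³ + t² + 2t + 1.
|GF(3^3)^×| = 3^3 − 1 = 26. Prime factorization: 26 = 2·13.
f is primitive ⇔ t has order 26 in GF(3)[t]/(f), i.e. t^(26/q) ≠ 1 for each prime q | 26.
t^(13) mod f = 2.
t^(2) mod f = t².
None equal 1, so t has full order 26; f is primitive.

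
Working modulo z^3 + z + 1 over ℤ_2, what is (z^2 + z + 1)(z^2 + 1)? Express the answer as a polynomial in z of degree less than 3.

Multiply in ℤ_2[z]: (z^2 + z + 1)·(z^2 + 1) = z^4 + z^3 + z + 1.
Reduce using z^3 ≡ z + 1 (mod z^3 + z + 1).
Reduced: z^2 + z.

z^2 + z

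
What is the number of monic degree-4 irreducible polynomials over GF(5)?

x^(5^4) − x is the product of all monic irreducibles of degree dividing 4; Möbius inversion gives N = (1/4) Σ μ(4/d)·5^d.
Divisors of 4: 1, 2, 4; μ(4/d) for each: 0, -1, 1.
Σ = − 5^2 + 5^4 = 600.
N = 600/4 = 150.

150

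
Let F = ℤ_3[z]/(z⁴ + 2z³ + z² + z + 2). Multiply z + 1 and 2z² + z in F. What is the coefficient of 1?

0

Multiply in ℤ_3[z]: (z + 1)·(2z² + z) = 2z³ + z.
Reduced: 2z³ + z.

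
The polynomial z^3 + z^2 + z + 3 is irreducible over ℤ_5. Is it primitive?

Write f(z) = z^3 + z^2 + z + 3.
|GF(5^3)^×| = 5^3 − 1 = 124. Prime factorization: 124 = 2^2·31.
f is primitive ⇔ z has order 124 in GF(5)[z]/(f), i.e. z^(124/q) ≠ 1 for each prime q | 124.
z^(62) mod f = 4.
z^(4) mod f = 3z + 3.
None equal 1, so z has full order 124; f is primitive.

Yes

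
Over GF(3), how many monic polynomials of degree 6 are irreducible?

Gauss's count: N_{3}(6) = (1/6) Σ_{d|6} μ(6/d)·3^d.
Divisors of 6: 1, 2, 3, 6; μ(6/d) for each: 1, -1, -1, 1.
Σ = 3^1 − 3^2 − 3^3 + 3^6 = 696.
N = 696/6 = 116.

116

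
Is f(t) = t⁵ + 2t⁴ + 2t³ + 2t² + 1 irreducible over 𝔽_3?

Check for roots in 𝔽_3: f(0) = 1; f(1) = 2; f(2) = 2.
No roots, so no linear factors.
Monic irreducibles of degree 2 over GF(3): t² + 1, t² + t + 2, t² + 2t + 2.
None of them divide f (all give nonzero remainder).
No irreducible factor of degree ≤ 2 exists, so f is irreducible over GF(3).

Yes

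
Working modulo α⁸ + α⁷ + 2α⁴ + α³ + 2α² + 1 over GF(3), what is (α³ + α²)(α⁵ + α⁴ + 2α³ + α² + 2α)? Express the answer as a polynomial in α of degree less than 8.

α^7 + α^4 + α^3 + α^2 + 2

Multiply in GF(3)[α]: (α³ + α²)·(α⁵ + α⁴ + 2α³ + α² + 2α) = α⁸ + 2α⁷ + 2α³.
Reduce using α⁸ ≡ 2α⁷ + α⁴ + 2α³ + α² + 2 (mod α⁸ + α⁷ + 2α⁴ + α³ + 2α² + 1).
Reduced: α⁷ + α⁴ + α³ + α² + 2.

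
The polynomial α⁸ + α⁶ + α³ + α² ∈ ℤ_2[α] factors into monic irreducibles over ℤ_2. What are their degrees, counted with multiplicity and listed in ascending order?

1, 1, 1, 2, 3

Write f(α) = α⁸ + α⁶ + α³ + α².
Roots in ℤ_2: f(0) = 0 → root; f(1) = 0 → root.
Linear factors from roots: (α), (α + 1).
Complete factorization: f(α) = (α + 1)·(α)^2·(α² + α + 1)·(α³ + α + 1).
Factor degrees with multiplicity: 1 + 1 + 1 + 2 + 3 = 8.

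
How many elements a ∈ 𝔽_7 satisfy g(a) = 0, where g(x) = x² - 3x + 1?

0

Evaluate at each of the 7 elements of 𝔽_7:
g(0) = 1; g(1) = 6; g(2) = 6; g(3) = 1; g(4) = 5; g(5) = 4; g(6) = 5.
No element is a root.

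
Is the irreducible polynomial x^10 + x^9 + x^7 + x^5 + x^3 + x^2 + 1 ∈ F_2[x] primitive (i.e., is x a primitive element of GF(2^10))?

Write f(x) = x^10 + x^9 + x^7 + x^5 + x^3 + x^2 + 1.
|GF(2^10)^×| = 2^10 − 1 = 1023. Prime factorization: 1023 = 3·11·31.
f is primitive ⇔ x has order 1023 in GF(2)[x]/(f), i.e. x^(1023/q) ≠ 1 for each prime q | 1023.
x^(341) mod f = 1
x^(93) mod f = x^8 + x^5 + x.
x^(33) mod f = x^9 + x^5 + x^4 + x^3 + 1.
Since x^(341) = 1, the order of x divides 341 < 1023; not primitive.

No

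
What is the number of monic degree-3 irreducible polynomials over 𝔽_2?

2

x^(2^3) − x is the product of all monic irreducibles of degree dividing 3; Möbius inversion gives N = (1/3) Σ μ(3/d)·2^d.
Divisors of 3: 1, 3; μ(3/d) for each: -1, 1.
Σ = − 2^1 + 2^3 = 6.
N = 6/3 = 2.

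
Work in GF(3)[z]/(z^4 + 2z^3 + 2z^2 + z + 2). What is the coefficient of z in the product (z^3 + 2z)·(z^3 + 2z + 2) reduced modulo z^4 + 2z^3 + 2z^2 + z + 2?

Multiply in GF(3)[z]: (z^3 + 2z)·(z^3 + 2z + 2) = z^6 + z^4 + 2z^3 + z^2 + z.
Reduce using z^4 ≡ z^3 + z^2 + 2z + 1 (mod z^4 + 2z^3 + 2z^2 + z + 2).
Reduced: 2z^3 + z^2 + 2z.

2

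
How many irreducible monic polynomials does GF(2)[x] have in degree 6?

9

Gauss's count: N_{2}(6) = (1/6) Σ_{d|6} μ(6/d)·2^d.
Divisors of 6: 1, 2, 3, 6; μ(6/d) for each: 1, -1, -1, 1.
Σ = 2^1 − 2^2 − 2^3 + 2^6 = 54.
N = 54/6 = 9.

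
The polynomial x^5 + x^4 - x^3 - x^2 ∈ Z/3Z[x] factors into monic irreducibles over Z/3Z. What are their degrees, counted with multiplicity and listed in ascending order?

Write h(x) = x^5 + x^4 - x^3 - x^2.
Roots in Z/3Z: h(0) = 0 → root; h(1) = 0 → root; h(2) = 0 → root.
Linear factors from roots: (x), (x - 1), (x + 1).
Complete factorization: h(x) = (x - 1)·(x)^2·(x + 1)^2.
Factor degrees with multiplicity: 1 + 1 + 1 + 1 + 1 = 5.

1, 1, 1, 1, 1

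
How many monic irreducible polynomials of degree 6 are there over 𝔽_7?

x^(7^6) − x is the product of all monic irreducibles of degree dividing 6; Möbius inversion gives N = (1/6) Σ μ(6/d)·7^d.
Divisors of 6: 1, 2, 3, 6; μ(6/d) for each: 1, -1, -1, 1.
Σ = 7^1 − 7^2 − 7^3 + 7^6 = 117264.
N = 117264/6 = 19544.

19544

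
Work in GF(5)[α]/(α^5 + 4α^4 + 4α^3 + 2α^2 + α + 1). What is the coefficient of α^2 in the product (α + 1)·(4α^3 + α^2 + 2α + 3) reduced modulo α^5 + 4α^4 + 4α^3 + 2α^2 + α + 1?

3

Multiply in GF(5)[α]: (α + 1)·(4α^3 + α^2 + 2α + 3) = 4α^4 + 3α^2 + 3.
Reduced: 4α^4 + 3α^2 + 3.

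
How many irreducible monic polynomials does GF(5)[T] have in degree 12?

x^(5^12) − x is the product of all monic irreducibles of degree dividing 12; Möbius inversion gives N = (1/12) Σ μ(12/d)·5^d.
Divisors of 12: 1, 2, 3, 4, 6, 12; μ(12/d) for each: 0, 1, 0, -1, -1, 1.
Σ = 5^2 − 5^4 − 5^6 + 5^12 = 244124400.
N = 244124400/12 = 20343700.

20343700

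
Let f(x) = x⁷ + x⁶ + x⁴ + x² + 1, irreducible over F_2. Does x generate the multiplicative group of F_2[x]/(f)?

Yes

|GF(2^7)^×| = 2^7 − 1 = 127. Prime factorization: 127 = 127.
f is primitive ⇔ x has order 127 in GF(2)[x]/(f), i.e. x^(127/q) ≠ 1 for each prime q | 127.
x^(1) mod f = x.
None equal 1, so x has full order 127; f is primitive.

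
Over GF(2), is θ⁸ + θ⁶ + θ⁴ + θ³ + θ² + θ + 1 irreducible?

Write g(θ) = θ⁸ + θ⁶ + θ⁴ + θ³ + θ² + θ + 1.
Check for roots in GF(2): g(0) = 1; g(1) = 1.
No roots, so no linear factors.
Monic irreducibles of degree 2 over GF(2): θ² + θ + 1.
None of them divide g (all give nonzero remainder).
Monic irreducibles of degree 3 over GF(2): θ³ + θ + 1, θ³ + θ² + 1.
None of them divide g (all give nonzero remainder).
Monic irreducibles of degree 4 over GF(2): θ⁴ + θ + 1, θ⁴ + θ³ + 1, θ⁴ + θ³ + θ² + θ + 1.
None of them divide g (all give nonzero remainder).
No irreducible factor of degree ≤ 4 exists, so g is irreducible over GF(2).

Yes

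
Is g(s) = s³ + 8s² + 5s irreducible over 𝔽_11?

Check each element of 𝔽_11 for a root: g(0)=0, g(1)=3, g(2)=6, g(3)=4, g(4)=3, g(5)=9, g(6)=6, g(7)=0, g(8)=8, g(9)=3, g(10)=2.
g(0) = 0, so (s) divides g(s); g is reducible.

No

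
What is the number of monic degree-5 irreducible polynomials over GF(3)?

Gauss's count: N_{3}(5) = (1/5) Σ_{d|5} μ(5/d)·3^d.
Divisors of 5: 1, 5; μ(5/d) for each: -1, 1.
Σ = − 3^1 + 3^5 = 240.
N = 240/5 = 48.

48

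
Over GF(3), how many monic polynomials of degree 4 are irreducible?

18

By the necklace-counting formula, N_3(4) = (1/4) Σ_{d|4} μ(4/d)·3^d.
Divisors of 4: 1, 2, 4; μ(4/d) for each: 0, -1, 1.
Σ = − 3^2 + 3^4 = 72.
N = 72/4 = 18.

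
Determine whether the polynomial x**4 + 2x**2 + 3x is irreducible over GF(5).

Write h(x) = x**4 + 2x**2 + 3x.
Check for roots in GF(5): h(0) = 0 → root; h(1) = 1; h(2) = 0 → root; h(3) = 3; h(4) = 0 → root.
h(0) = 0, so (x) divides h(x); h is reducible.

No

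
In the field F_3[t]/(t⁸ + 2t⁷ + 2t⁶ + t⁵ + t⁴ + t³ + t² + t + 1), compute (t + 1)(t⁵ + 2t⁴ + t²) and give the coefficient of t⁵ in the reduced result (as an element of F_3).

Multiply in F_3[t]: (t + 1)·(t⁵ + 2t⁴ + t²) = t⁶ + 2t⁴ + t³ + t².
Reduced: t⁶ + 2t⁴ + t³ + t².

0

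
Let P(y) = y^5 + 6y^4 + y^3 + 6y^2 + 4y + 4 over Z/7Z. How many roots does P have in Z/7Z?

Evaluate at each of the 7 elements of Z/7Z:
P(0) = 4; P(1) = 1; P(2) = 4; P(3) = 0 → root; P(4) = 3; P(5) = 6; P(6) = 3.
Roots: {3}.

1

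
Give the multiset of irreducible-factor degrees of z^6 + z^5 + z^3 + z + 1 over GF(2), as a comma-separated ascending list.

2, 2, 2

Write h(z) = z^6 + z^5 + z^3 + z + 1.
Roots in GF(2): h(0) = 1; h(1) = 1.
Complete factorization: h(z) = (z^2 + z + 1)^3.
Factor degrees with multiplicity: 2 + 2 + 2 = 6.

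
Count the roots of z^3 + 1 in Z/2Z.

1

Write g(z) = z^3 + 1.
Evaluate at each of the 2 elements of Z/2Z:
g(0) = 1; g(1) = 0 → root.
Roots: {1}.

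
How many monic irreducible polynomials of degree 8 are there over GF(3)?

x^(3^8) − x is the product of all monic irreducibles of degree dividing 8; Möbius inversion gives N = (1/8) Σ μ(8/d)·3^d.
Divisors of 8: 1, 2, 4, 8; μ(8/d) for each: 0, 0, -1, 1.
Σ = − 3^4 + 3^8 = 6480.
N = 6480/8 = 810.

810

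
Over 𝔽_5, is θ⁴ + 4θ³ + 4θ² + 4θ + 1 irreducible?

Yes

Write f(θ) = θ⁴ + 4θ³ + 4θ² + 4θ + 1.
Check for roots in 𝔽_5: f(0) = 1; f(1) = 4; f(2) = 3; f(3) = 3; f(4) = 3.
No roots, so no linear factors.
Degree-2 irreducible divisors: test the 10 monic irreducibles of degree 2 over GF(5).
None of them divide f (all give nonzero remainder).
No irreducible factor of degree ≤ 2 exists, so f is irreducible over GF(5).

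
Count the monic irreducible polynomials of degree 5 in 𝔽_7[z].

3360

x^(7^5) − x is the product of all monic irreducibles of degree dividing 5; Möbius inversion gives N = (1/5) Σ μ(5/d)·7^d.
Divisors of 5: 1, 5; μ(5/d) for each: -1, 1.
Σ = − 7^1 + 7^5 = 16800.
N = 16800/5 = 3360.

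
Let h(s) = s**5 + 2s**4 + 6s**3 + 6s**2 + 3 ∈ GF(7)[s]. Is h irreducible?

Check for roots in GF(7): h(0) = 3; h(1) = 4; h(2) = 6; h(3) = 1; h(4) = 3; h(5) = 0 → root; h(6) = 4.
h(5) = 0, so (s − 5) divides h(s); h is reducible.

No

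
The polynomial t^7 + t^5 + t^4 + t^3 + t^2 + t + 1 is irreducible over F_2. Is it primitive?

Yes

Write f(t) = t^7 + t^5 + t^4 + t^3 + t^2 + t + 1.
|GF(2^7)^×| = 2^7 − 1 = 127. Prime factorization: 127 = 127.
f is primitive ⇔ t has order 127 in GF(2)[t]/(f), i.e. t^(127/q) ≠ 1 for each prime q | 127.
t^(1) mod f = t.
None equal 1, so t has full order 127; f is primitive.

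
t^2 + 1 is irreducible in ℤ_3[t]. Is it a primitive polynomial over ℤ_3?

No

Write f(t) = t^2 + 1.
|GF(3^2)^×| = 3^2 − 1 = 8. Prime factorization: 8 = 2^3.
f is primitive ⇔ t has order 8 in GF(3)[t]/(f), i.e. t^(8/q) ≠ 1 for each prime q | 8.
t^(4) mod f = 1
Since t^(4) = 1, the order of t divides 4 < 8; not primitive.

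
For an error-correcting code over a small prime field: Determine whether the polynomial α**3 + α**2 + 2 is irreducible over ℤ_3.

Write P(α) = α**3 + α**2 + 2.
Check for roots in ℤ_3: P(0) = 2; P(1) = 1; P(2) = 2.
No roots. A degree-3 polynomial over a field with no linear factor is irreducible.

Yes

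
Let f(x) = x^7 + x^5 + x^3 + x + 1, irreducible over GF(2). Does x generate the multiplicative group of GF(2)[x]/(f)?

|GF(2^7)^×| = 2^7 − 1 = 127. Prime factorization: 127 = 127.
f is primitive ⇔ x has order 127 in GF(2)[x]/(f), i.e. x^(127/q) ≠ 1 for each prime q | 127.
x^(1) mod f = x.
None equal 1, so x has full order 127; f is primitive.

Yes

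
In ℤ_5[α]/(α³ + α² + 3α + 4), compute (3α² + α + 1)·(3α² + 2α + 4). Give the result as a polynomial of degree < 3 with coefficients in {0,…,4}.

4

Multiply in ℤ_5[α]: (3α² + α + 1)·(3α² + 2α + 4) = 4α⁴ + 4α³ + 2α² + α + 4.
Reduce using α³ ≡ 4α² + 2α + 1 (mod α³ + α² + 3α + 4).
Reduced: 4.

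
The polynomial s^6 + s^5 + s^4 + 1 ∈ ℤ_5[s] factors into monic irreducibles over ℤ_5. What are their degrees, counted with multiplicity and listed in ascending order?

Write h(s) = s^6 + s^5 + s^4 + 1.
Roots in ℤ_5: h(0) = 1; h(1) = 4; h(2) = 3; h(3) = 4; h(4) = 2.
Complete factorization: h(s) = (s^6 + s^5 + s^4 + 1).
Factor degrees with multiplicity: 6 = 6.

6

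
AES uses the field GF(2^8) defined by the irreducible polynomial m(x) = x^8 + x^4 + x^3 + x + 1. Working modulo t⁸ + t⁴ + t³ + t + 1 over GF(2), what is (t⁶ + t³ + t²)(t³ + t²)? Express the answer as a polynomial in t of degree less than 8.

t^6 + t^5 + t^4 + t^3 + t^2 + 1

Multiply in GF(2)[t]: (t⁶ + t³ + t²)·(t³ + t²) = t⁹ + t⁸ + t⁶ + t⁴.
Reduce using t⁸ ≡ t⁴ + t³ + t + 1 (mod t⁸ + t⁴ + t³ + t + 1).
Reduced: t⁶ + t⁵ + t⁴ + t³ + t² + 1.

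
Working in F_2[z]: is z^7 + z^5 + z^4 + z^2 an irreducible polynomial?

Write P(z) = z^7 + z^5 + z^4 + z^2.
Check for roots in F_2: P(0) = 0 → root; P(1) = 0 → root.
P(0) = 0, so (z) divides P(z); P is reducible.

No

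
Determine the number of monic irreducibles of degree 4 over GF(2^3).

Gauss's count: N_{8}(4) = (1/4) Σ_{d|4} μ(4/d)·8^d.
Divisors of 4: 1, 2, 4; μ(4/d) for each: 0, -1, 1.
Σ = − 8^2 + 8^4 = 4032.
N = 4032/4 = 1008.

1008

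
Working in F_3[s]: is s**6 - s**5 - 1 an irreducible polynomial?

Write P(s) = s**6 - s**5 - 1.
Check for roots in F_3: P(0) = 2; P(1) = 2; P(2) = 1.
No roots, so no linear factors.
Monic irreducibles of degree 2 over GF(3): s**2 + 1, s**2 + s - 1, s**2 - s - 1.
None of them divide P (all give nonzero remainder).
Degree-3 irreducible divisors: test the 8 monic irreducibles of degree 3 over GF(3).
None of them divide P (all give nonzero remainder).
No irreducible factor of degree ≤ 3 exists, so P is irreducible over GF(3).

Yes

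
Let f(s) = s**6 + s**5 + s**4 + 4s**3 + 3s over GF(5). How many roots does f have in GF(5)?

4

Evaluate at each of the 5 elements of GF(5):
f(0) = 0 → root; f(1) = 0 → root; f(2) = 0 → root; f(3) = 0 → root; f(4) = 4.
Roots: {0, 1, 2, 3}.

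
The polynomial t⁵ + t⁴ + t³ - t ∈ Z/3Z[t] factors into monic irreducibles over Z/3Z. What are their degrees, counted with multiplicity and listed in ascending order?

Write f(t) = t⁵ + t⁴ + t³ - t.
Roots in Z/3Z: f(0) = 0 → root; f(1) = 2; f(2) = 0 → root.
Linear factors from roots: (t), (t + 1).
Complete factorization: f(t) = (t)·(t + 1)^2·(t² - t - 1).
Factor degrees with multiplicity: 1 + 1 + 1 + 2 = 5.

1, 1, 1, 2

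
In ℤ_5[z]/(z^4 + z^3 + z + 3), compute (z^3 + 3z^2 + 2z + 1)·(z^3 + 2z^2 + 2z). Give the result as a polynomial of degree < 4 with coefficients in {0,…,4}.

4z^3 + 4z^2 + 4z + 2

Multiply in ℤ_5[z]: (z^3 + 3z^2 + 2z + 1)·(z^3 + 2z^2 + 2z) = z^6 + z^3 + z^2 + 2z.
Reduce using z^4 ≡ 4z^3 + 4z + 2 (mod z^4 + z^3 + z + 3).
Reduced: 4z^3 + 4z^2 + 4z + 2.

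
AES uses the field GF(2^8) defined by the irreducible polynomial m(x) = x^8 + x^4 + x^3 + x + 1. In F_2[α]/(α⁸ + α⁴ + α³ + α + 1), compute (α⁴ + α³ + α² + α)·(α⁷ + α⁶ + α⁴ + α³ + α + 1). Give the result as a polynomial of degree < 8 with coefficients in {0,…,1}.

Multiply in F_2[α]: (α⁴ + α³ + α² + α)·(α⁷ + α⁶ + α⁴ + α³ + α + 1) = α¹¹ + α⁸ + α⁷ + α⁵ + α⁴ + α.
Reduce using α⁸ ≡ α⁴ + α³ + α + 1 (mod α⁸ + α⁴ + α³ + α + 1).
Reduced: α⁶ + α⁵ + α⁴ + 1.

α^6 + α^5 + α^4 + 1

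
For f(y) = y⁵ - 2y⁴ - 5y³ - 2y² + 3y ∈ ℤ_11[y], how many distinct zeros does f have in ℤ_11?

Evaluate at each of the 11 elements of ℤ_11:
f(0) = 0 → root; f(1) = 6; f(2) = 2; f(3) = 3; f(4) = 7; f(5) = 5; f(6) = 2; f(7) = 5; f(8) = 0 → root; f(9) = 6; f(10) = 8.
Roots: {0, 8}.

2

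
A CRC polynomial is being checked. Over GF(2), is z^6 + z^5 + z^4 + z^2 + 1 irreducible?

Write m(z) = z^6 + z^5 + z^4 + z^2 + 1.
Check for roots in GF(2): m(0) = 1; m(1) = 1.
No roots, so no linear factors.
Monic irreducibles of degree 2 over GF(2): z^2 + z + 1.
None of them divide m (all give nonzero remainder).
Monic irreducibles of degree 3 over GF(2): z^3 + z + 1, z^3 + z^2 + 1.
None of them divide m (all give nonzero remainder).
No irreducible factor of degree ≤ 3 exists, so m is irreducible over GF(2).

Yes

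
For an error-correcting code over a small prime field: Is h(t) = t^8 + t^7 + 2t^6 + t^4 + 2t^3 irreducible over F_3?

Check for roots in F_3: h(0) = 0 → root; h(1) = 1; h(2) = 1.
h(0) = 0, so (t) divides h(t); h is reducible.

No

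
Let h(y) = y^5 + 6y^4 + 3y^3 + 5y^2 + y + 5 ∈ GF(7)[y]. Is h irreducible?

No

Check for roots in GF(7): h(0) = 5; h(1) = 0 → root; h(2) = 4; h(3) = 2; h(4) = 6; h(5) = 0 → root; h(6) = 4.
h(1) = 0, so (y − 1) divides h(y); h is reducible.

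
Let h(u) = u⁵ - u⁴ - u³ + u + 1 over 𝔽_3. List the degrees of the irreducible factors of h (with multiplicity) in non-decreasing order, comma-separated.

2, 3

Roots in 𝔽_3: h(0) = 1; h(1) = 1; h(2) = 2.
Complete factorization: h(u) = (u² + 1)·(u³ - u² + u + 1).
Factor degrees with multiplicity: 2 + 3 = 5.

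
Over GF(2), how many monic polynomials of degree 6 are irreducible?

9

x^(2^6) − x is the product of all monic irreducibles of degree dividing 6; Möbius inversion gives N = (1/6) Σ μ(6/d)·2^d.
Divisors of 6: 1, 2, 3, 6; μ(6/d) for each: 1, -1, -1, 1.
Σ = 2^1 − 2^2 − 2^3 + 2^6 = 54.
N = 54/6 = 9.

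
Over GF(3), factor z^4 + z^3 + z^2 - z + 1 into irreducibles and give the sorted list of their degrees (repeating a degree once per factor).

1, 1, 2

Write g(z) = z^4 + z^3 + z^2 - z + 1.
Roots in GF(3): g(0) = 1; g(1) = 0 → root; g(2) = 0 → root.
Linear factors from roots: (z - 1), (z + 1).
Complete factorization: g(z) = (z + 1)·(z - 1)·(z^2 + z - 1).
Factor degrees with multiplicity: 1 + 1 + 2 = 4.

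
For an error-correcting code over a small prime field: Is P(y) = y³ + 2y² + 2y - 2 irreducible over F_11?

Yes

Check each element of F_11 for a root: P(0)=9, P(1)=3, P(2)=7, P(3)=5, P(4)=3, P(5)=7, P(6)=1, P(7)=2, P(8)=5, P(9)=5, P(10)=8.
No roots. A degree-3 polynomial over a field with no linear factor is irreducible.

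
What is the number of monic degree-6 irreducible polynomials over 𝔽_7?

By the necklace-counting formula, N_7(6) = (1/6) Σ_{d|6} μ(6/d)·7^d.
Divisors of 6: 1, 2, 3, 6; μ(6/d) for each: 1, -1, -1, 1.
Σ = 7^1 − 7^2 − 7^3 + 7^6 = 117264.
N = 117264/6 = 19544.

19544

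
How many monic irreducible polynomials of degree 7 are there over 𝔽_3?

The number of monic irreducibles of degree 7 over GF(3) is (1/7)·Σ_{d∣7} μ(7/d) 3^d.
Divisors of 7: 1, 7; μ(7/d) for each: -1, 1.
Σ = − 3^1 + 3^7 = 2184.
N = 2184/7 = 312.

312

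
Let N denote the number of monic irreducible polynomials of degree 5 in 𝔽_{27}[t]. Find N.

2869776

The number of monic irreducibles of degree 5 over GF(27) is (1/5)·Σ_{d∣5} μ(5/d) 27^d.
Divisors of 5: 1, 5; μ(5/d) for each: -1, 1.
Σ = − 27^1 + 27^5 = 14348880.
N = 14348880/5 = 2869776.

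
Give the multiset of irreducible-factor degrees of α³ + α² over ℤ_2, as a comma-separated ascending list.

Write h(α) = α³ + α².
Roots in ℤ_2: h(0) = 0 → root; h(1) = 0 → root.
Linear factors from roots: (α), (α + 1).
Complete factorization: h(α) = (α + 1)·(α)^2.
Factor degrees with multiplicity: 1 + 1 + 1 = 3.

1, 1, 1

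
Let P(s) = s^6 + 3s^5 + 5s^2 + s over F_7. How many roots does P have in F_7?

Evaluate at each of the 7 elements of F_7:
P(0) = 0 → root; P(1) = 3; P(2) = 0 → root; P(3) = 1; P(4) = 0 → root; P(5) = 0 → root; P(6) = 2.
Roots: {0, 2, 4, 5}.

4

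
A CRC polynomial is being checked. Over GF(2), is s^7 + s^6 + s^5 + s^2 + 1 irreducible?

Write m(s) = s^7 + s^6 + s^5 + s^2 + 1.
Check for roots in GF(2): m(0) = 1; m(1) = 1.
No roots, so no linear factors.
Monic irreducibles of degree 2 over GF(2): s^2 + s + 1.
None of them divide m (all give nonzero remainder).
Monic irreducibles of degree 3 over GF(2): s^3 + s + 1, s^3 + s^2 + 1.
None of them divide m (all give nonzero remainder).
No irreducible factor of degree ≤ 3 exists, so m is irreducible over GF(2).

Yes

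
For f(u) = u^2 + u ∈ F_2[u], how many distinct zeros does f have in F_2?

2

Evaluate at each of the 2 elements of F_2:
f(0) = 0 → root; f(1) = 0 → root.
Roots: {0, 1}.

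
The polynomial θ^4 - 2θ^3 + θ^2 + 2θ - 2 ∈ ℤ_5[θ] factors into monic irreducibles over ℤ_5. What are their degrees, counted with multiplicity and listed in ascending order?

1, 1, 1, 1

Write g(θ) = θ^4 - 2θ^3 + θ^2 + 2θ - 2.
Roots in ℤ_5: g(0) = 3; g(1) = 0 → root; g(2) = 1; g(3) = 0 → root; g(4) = 0 → root.
Linear factors from roots: (θ - 1), (θ + 2), (θ + 1).
Complete factorization: g(θ) = (θ + 2)·(θ - 1)·(θ + 1)^2.
Factor degrees with multiplicity: 1 + 1 + 1 + 1 = 4.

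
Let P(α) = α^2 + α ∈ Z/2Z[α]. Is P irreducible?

Check for roots in Z/2Z: P(0) = 0 → root; P(1) = 0 → root.
P(0) = 0, so (α) divides P(α); P is reducible.

No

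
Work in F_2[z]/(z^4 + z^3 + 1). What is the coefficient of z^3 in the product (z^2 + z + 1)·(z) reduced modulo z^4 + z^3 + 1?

Multiply in F_2[z]: (z^2 + z + 1)·(z) = z^3 + z^2 + z.
Reduced: z^3 + z^2 + z.

1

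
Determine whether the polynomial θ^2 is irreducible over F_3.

No

Write P(θ) = θ^2.
Check for roots in F_3: P(0) = 0 → root; P(1) = 1; P(2) = 1.
P(0) = 0, so (θ) divides P(θ); P is reducible.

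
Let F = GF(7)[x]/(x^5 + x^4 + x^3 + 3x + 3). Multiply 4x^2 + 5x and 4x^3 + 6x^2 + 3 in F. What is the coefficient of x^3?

Multiply in GF(7)[x]: (4x^2 + 5x)·(4x^3 + 6x^2 + 3) = 2x^5 + 2x^4 + 2x^3 + 5x^2 + x.
Reduce using x^5 ≡ 6x^4 + 6x^3 + 4x + 4 (mod x^5 + x^4 + x^3 + 3x + 3).
Reduced: 5x^2 + 2x + 1.

0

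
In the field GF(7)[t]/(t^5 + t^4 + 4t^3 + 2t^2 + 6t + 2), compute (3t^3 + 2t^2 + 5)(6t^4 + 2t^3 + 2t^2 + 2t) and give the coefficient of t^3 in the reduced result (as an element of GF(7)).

Multiply in GF(7)[t]: (3t^3 + 2t^2 + 5)·(6t^4 + 2t^3 + 2t^2 + 2t) = 4t^7 + 4t^6 + 3t^5 + 5t^4 + 3t^2 + 3t.
Reduce using t^5 ≡ 6t^4 + 3t^3 + 5t^2 + t + 5 (mod t^5 + t^4 + 4t^3 + 2t^2 + 6t + 2).
Reduced: 3t^4 + 4t + 5.

0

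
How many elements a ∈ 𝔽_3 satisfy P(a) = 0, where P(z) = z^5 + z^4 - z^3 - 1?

2

Evaluate at each of the 3 elements of 𝔽_3:
P(0) = 2; P(1) = 0 → root; P(2) = 0 → root.
Roots: {1, 2}.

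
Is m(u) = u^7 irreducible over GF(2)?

No

Check for roots in GF(2): m(0) = 0 → root; m(1) = 1.
m(0) = 0, so (u) divides m(u); m is reducible.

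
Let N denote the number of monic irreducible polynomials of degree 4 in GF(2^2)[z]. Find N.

The number of monic irreducibles of degree 4 over GF(4) is (1/4)·Σ_{d∣4} μ(4/d) 4^d.
Divisors of 4: 1, 2, 4; μ(4/d) for each: 0, -1, 1.
Σ = − 4^2 + 4^4 = 240.
N = 240/4 = 60.

60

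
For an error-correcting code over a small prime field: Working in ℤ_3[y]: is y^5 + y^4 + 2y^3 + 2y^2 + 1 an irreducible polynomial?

Yes

Write g(y) = y^5 + y^4 + 2y^3 + 2y^2 + 1.
Check for roots in ℤ_3: g(0) = 1; g(1) = 1; g(2) = 1.
No roots, so no linear factors.
Monic irreducibles of degree 2 over GF(3): y^2 + 1, y^2 + y + 2, y^2 + 2y + 2.
None of them divide g (all give nonzero remainder).
No irreducible factor of degree ≤ 2 exists, so g is irreducible over GF(3).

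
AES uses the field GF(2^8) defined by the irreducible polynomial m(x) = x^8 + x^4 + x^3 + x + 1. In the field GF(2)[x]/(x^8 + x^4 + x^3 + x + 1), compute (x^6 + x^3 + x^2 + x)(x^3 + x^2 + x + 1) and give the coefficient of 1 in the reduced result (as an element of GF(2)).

Multiply in GF(2)[x]: (x^6 + x^3 + x^2 + x)·(x^3 + x^2 + x + 1) = x^9 + x^8 + x^7 + x^4 + x^3 + x.
Reduce using x^8 ≡ x^4 + x^3 + x + 1 (mod x^8 + x^4 + x^3 + x + 1).
Reduced: x^7 + x^5 + x^4 + x^2 + x + 1.

1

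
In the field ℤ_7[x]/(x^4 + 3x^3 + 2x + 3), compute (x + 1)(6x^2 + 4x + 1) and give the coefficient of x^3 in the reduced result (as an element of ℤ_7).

6

Multiply in ℤ_7[x]: (x + 1)·(6x^2 + 4x + 1) = 6x^3 + 3x^2 + 5x + 1.
Reduced: 6x^3 + 3x^2 + 5x + 1.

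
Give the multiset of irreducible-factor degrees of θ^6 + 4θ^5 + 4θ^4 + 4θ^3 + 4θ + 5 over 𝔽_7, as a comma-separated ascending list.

1, 1, 2, 2

Write f(θ) = θ^6 + 4θ^5 + 4θ^4 + 4θ^3 + 4θ + 5.
Linear factors from roots: (θ + 5), (θ + 2).
Complete factorization: f(θ) = (θ + 2)·(θ + 5)·(θ^2 + θ + 4)·(θ^2 + 3θ + 1).
Factor degrees with multiplicity: 1 + 1 + 2 + 2 = 6.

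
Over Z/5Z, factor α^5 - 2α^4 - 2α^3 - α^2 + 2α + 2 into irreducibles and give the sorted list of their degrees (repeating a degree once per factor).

Write g(α) = α^5 - 2α^4 - 2α^3 - α^2 + 2α + 2.
Roots in Z/5Z: g(0) = 2; g(1) = 0 → root; g(2) = 1; g(3) = 1; g(4) = 3.
Linear factors from roots: (α - 1).
Complete factorization: g(α) = (α - 1)·(α^2 + α + 1)·(α^2 - 2α - 2).
Factor degrees with multiplicity: 1 + 2 + 2 = 5.

1, 2, 2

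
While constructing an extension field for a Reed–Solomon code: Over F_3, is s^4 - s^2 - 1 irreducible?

Yes

Write g(s) = s^4 - s^2 - 1.
Check for roots in F_3: g(0) = 2; g(1) = 2; g(2) = 2.
No roots, so no linear factors.
Monic irreducibles of degree 2 over GF(3): s^2 + 1, s^2 + s - 1, s^2 - s - 1.
None of them divide g (all give nonzero remainder).
No irreducible factor of degree ≤ 2 exists, so g is irreducible over GF(3).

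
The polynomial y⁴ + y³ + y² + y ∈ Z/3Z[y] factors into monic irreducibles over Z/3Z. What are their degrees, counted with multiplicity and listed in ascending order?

Write h(y) = y⁴ + y³ + y² + y.
Roots in Z/3Z: h(0) = 0 → root; h(1) = 1; h(2) = 0 → root.
Linear factors from roots: (y), (y + 1).
Complete factorization: h(y) = (y)·(y + 1)·(y² + 1).
Factor degrees with multiplicity: 1 + 1 + 2 = 4.

1, 1, 2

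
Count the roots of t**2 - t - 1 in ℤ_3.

Write P(t) = t**2 - t - 1.
Evaluate at each of the 3 elements of ℤ_3:
P(0) = 2; P(1) = 2; P(2) = 1.
No element is a root.

0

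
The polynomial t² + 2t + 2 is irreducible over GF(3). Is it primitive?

Yes

Write f(t) = t² + 2t + 2.
|GF(3^2)^×| = 3^2 − 1 = 8. Prime factorization: 8 = 2^3.
f is primitive ⇔ t has order 8 in GF(3)[t]/(f), i.e. t^(8/q) ≠ 1 for each prime q | 8.
t^(4) mod f = 2.
None equal 1, so t has full order 8; f is primitive.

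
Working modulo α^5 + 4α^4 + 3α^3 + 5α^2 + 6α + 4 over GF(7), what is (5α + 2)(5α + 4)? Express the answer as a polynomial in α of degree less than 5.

Multiply in GF(7)[α]: (5α + 2)·(5α + 4) = 4α^2 + 2α + 1.
Reduced: 4α^2 + 2α + 1.

4α^2 + 2α + 1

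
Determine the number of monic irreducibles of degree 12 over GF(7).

Gauss's count: N_{7}(12) = (1/12) Σ_{d|12} μ(12/d)·7^d.
Divisors of 12: 1, 2, 3, 4, 6, 12; μ(12/d) for each: 0, 1, 0, -1, -1, 1.
Σ = 7^2 − 7^4 − 7^6 + 7^12 = 13841167200.
N = 13841167200/12 = 1153430600.

1153430600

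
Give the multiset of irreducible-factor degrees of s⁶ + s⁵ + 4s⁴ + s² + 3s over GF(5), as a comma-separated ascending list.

1, 1, 1, 3

Write g(s) = s⁶ + s⁵ + 4s⁴ + s² + 3s.
Roots in GF(5): g(0) = 0 → root; g(1) = 0 → root; g(2) = 0 → root; g(3) = 4; g(4) = 2.
Linear factors from roots: (s), (s + 4), (s + 3).
Complete factorization: g(s) = (s)·(s + 3)·(s + 4)·(s³ + 4s² + 4s + 4).
Factor degrees with multiplicity: 1 + 1 + 1 + 3 = 6.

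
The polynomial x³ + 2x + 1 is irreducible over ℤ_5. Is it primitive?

Write f(x) = x³ + 2x + 1.
|GF(5^3)^×| = 5^3 − 1 = 124. Prime factorization: 124 = 2^2·31.
f is primitive ⇔ x has order 124 in GF(5)[x]/(f), i.e. x^(124/q) ≠ 1 for each prime q | 124.
x^(62) mod f = 1
x^(4) mod f = 3x² + 4x.
Since x^(62) = 1, the order of x divides 62 < 124; not primitive.

No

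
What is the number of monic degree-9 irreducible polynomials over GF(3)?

x^(3^9) − x is the product of all monic irreducibles of degree dividing 9; Möbius inversion gives N = (1/9) Σ μ(9/d)·3^d.
Divisors of 9: 1, 3, 9; μ(9/d) for each: 0, -1, 1.
Σ = − 3^3 + 3^9 = 19656.
N = 19656/9 = 2184.

2184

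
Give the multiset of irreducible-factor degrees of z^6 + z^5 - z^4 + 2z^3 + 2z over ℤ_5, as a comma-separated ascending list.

1, 1, 1, 1, 1, 1

Write h(z) = z^6 + z^5 - z^4 + 2z^3 + 2z.
Roots in ℤ_5: h(0) = 0 → root; h(1) = 0 → root; h(2) = 0 → root; h(3) = 1; h(4) = 0 → root.
Linear factors from roots: (z), (z - 1), (z - 2), (z + 1).
Complete factorization: h(z) = (z)·(z + 1)·(z - 2)·(z - 1)^3.
Factor degrees with multiplicity: 1 + 1 + 1 + 1 + 1 + 1 = 6.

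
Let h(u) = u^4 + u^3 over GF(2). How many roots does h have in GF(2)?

Evaluate at each of the 2 elements of GF(2):
h(0) = 0 → root; h(1) = 0 → root.
Roots: {0, 1}.

2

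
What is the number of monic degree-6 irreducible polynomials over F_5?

2580

x^(5^6) − x is the product of all monic irreducibles of degree dividing 6; Möbius inversion gives N = (1/6) Σ μ(6/d)·5^d.
Divisors of 6: 1, 2, 3, 6; μ(6/d) for each: 1, -1, -1, 1.
Σ = 5^1 − 5^2 − 5^3 + 5^6 = 15480.
N = 15480/6 = 2580.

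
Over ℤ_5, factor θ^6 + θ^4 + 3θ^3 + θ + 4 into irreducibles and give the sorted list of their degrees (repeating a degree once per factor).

Write f(θ) = θ^6 + θ^4 + 3θ^3 + θ + 4.
Roots in ℤ_5: f(0) = 4; f(1) = 0 → root; f(2) = 0 → root; f(3) = 3; f(4) = 2.
Linear factors from roots: (θ + 4), (θ + 3).
Complete factorization: f(θ) = (θ + 3)·(θ + 4)^3·(θ^2 + 2).
Factor degrees with multiplicity: 1 + 1 + 1 + 1 + 2 = 6.

1, 1, 1, 1, 2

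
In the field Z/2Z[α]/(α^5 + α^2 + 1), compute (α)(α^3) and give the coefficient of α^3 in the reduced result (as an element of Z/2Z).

Multiply in Z/2Z[α]: (α)·(α^3) = α^4.
Reduced: α^4.

0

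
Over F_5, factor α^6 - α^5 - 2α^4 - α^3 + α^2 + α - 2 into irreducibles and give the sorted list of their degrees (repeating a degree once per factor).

Write h(α) = α^6 - α^5 - 2α^4 - α^3 + α^2 + α - 2.
Roots in F_5: h(0) = 3; h(1) = 2; h(2) = 1; h(3) = 2; h(4) = 4.
Complete factorization: h(α) = (α^2 - α + 2)·(α^2 - 2)^2.
Factor degrees with multiplicity: 2 + 2 + 2 = 6.

2, 2, 2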